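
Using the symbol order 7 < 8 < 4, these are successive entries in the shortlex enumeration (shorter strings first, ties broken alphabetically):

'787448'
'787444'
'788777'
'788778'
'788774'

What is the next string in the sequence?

Find the rightmost character of 788774 below 4, bump it to the next letter, and reset everything to its right to 7.

788787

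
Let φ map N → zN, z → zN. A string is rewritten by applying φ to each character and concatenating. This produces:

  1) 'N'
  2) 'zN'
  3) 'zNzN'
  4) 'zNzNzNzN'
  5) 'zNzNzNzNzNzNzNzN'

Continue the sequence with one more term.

zNzNzNzNzNzNzNzNzNzNzNzNzNzNzNzN

φ(zNzNzNzNzNzNzNzN) expands symbol-by-symbol to zN zN zN zN zN zN zN zN zN zN zN zN zN zN zN zN; joining the 16 pieces gives the next term.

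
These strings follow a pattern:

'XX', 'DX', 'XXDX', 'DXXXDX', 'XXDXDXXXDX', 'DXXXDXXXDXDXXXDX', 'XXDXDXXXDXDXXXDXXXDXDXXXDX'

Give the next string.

This is a Fibonacci-style word recurrence s(k) = s(k−2)·s(k−1): e.g. XX·DX = XXDX.
So term 8 is DXXXDXXXDXDXXXDX·XXDXDXXXDXDXXXDXXXDXDXXXDX.

DXXXDXXXDXDXXXDXXXDXDXXXDXDXXXDXXXDXDXXXDX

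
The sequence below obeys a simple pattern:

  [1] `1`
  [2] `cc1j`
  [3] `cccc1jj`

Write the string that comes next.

cccccc1jjj

Every step adds cc to the front and j to the end of the previous string.
One more step from cccc1jj gives the answer.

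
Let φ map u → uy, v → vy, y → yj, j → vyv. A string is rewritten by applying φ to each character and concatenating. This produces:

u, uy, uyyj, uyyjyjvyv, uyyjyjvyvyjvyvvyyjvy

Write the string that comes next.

Replace each of the 20 characters of uyyjyjvyvyjvyvvyyjvy in place — uy yj yj vyv yj vyv vy yj vy yj vyv vy yj vy vy yj yj vyv vy yj — and concatenate.

uyyjyjvyvyjvyvvyyjvyyjvyvvyyjvyvyyjyjvyvvyyj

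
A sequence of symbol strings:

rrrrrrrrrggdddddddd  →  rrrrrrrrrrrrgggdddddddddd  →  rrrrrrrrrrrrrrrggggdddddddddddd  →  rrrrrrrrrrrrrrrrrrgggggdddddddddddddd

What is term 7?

rrrrrrrrrrrrrrrrrrrrrrrrrrrggggggggdddddddddddddddddddd

Reading off run lengths: r runs 9, 12, 15, 18; g runs 2, 3, 4, 5; d runs 8, 10, 12, 14 — each is linear in n, where the shown terms are n = 3, 4, 5, 6.
At n = 9 the blocks have lengths 27, 8, 20.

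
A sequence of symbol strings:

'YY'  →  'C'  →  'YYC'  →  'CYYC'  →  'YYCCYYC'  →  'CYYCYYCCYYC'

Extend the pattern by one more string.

Each term (from the third on) is the two preceding terms concatenated in order: term 3 = YY·C = YYC.
So term 7 is YYCCYYC·CYYCYYCCYYC.

YYCCYYCCYYCYYCCYYC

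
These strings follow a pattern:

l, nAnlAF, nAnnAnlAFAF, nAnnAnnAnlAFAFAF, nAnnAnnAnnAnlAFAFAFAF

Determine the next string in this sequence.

Each term wraps the previous one in nAn on the left and AF on the right.
Applying this once more to nAnnAnnAnnAnlAFAFAFAF:

nAnnAnnAnnAnnAnlAFAFAFAFAF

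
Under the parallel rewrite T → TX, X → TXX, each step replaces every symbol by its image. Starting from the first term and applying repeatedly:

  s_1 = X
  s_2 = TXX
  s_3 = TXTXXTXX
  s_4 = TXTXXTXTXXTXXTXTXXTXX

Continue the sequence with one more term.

Applying the rule to each of the 21 symbols of TXTXXTXTXXTXXTXTXXTXX gives the pieces TX TXX TX TXX TXX TX TXX TX TXX TXX TX TXX TXX TX TXX TX TXX TXX TX TXX TXX, which concatenate to the answer.

TXTXXTXTXXTXXTXTXXTXTXXTXXTXTXXTXXTXTXXTXTXXTXXTXTXXTXX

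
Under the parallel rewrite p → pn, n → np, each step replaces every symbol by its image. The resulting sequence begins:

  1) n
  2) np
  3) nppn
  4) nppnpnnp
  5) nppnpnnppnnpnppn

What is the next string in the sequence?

Replace each of the 16 characters of nppnpnnppnnpnppn in place — np pn pn np pn np np pn pn np np pn np pn pn np — and concatenate.

nppnpnnppnnpnppnpnnpnppnnppnpnnp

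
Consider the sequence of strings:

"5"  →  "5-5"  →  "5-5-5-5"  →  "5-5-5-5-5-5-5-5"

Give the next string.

Every step duplicates the string with '-' between the halves.
Doubling 5-5-5-5-5-5-5-5 with '-' between the halves:

5-5-5-5-5-5-5-5-5-5-5-5-5-5-5-5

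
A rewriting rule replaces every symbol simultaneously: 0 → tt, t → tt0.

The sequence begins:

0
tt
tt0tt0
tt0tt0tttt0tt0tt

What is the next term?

Replace each of the 16 characters of tt0tt0tttt0tt0tt in place — tt0 tt0 tt tt0 tt0 tt tt0 tt0 tt0 tt0 tt tt0 tt0 tt tt0 tt0 — and concatenate.

tt0tt0tttt0tt0tttt0tt0tt0tt0tttt0tt0tttt0tt0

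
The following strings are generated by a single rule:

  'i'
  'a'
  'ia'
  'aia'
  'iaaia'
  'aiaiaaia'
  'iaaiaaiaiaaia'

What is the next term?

aiaiaaiaiaaiaaiaiaaia

From term 3 onward, concatenate the second-to-last term with the last: i·a = ia, a·ia = aia, …
So term 8 is aiaiaaia·iaaiaaiaiaaia.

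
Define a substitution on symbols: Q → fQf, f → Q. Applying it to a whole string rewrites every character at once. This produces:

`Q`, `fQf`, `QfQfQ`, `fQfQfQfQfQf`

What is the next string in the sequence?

Expanding fQfQfQfQfQf: f→Q, Q→fQf, f→Q, Q→fQf, f→Q, Q→fQf, f→Q, Q→fQf, f→Q, Q→fQf, f→Q. Concatenated: Q fQf Q fQf Q fQf Q fQf Q fQf Q.

QfQfQfQfQfQfQfQfQfQfQ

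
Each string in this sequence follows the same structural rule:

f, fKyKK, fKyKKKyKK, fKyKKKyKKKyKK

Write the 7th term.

The strings grow by a fixed suffix KyKK each time.
From fKyKKKyKKKyKK, 3 further steps: fKyKKKyKKKyKK → fKyKKKyKKKyKKKyKK → fKyKKKyKKKyKKKyKKKyKK → (answer).

fKyKKKyKKKyKKKyKKKyKKKyKK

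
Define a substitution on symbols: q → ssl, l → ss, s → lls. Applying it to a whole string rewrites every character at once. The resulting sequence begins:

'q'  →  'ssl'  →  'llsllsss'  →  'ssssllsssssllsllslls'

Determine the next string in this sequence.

Applying the rule to each of the 20 symbols of ssssllsssssllsllslls gives the pieces lls lls lls lls ss ss lls lls lls lls lls ss ss lls ss ss lls ss ss lls, which concatenate to the answer.

llsllsllsllsssssllsllsllsllsllsssssllsssssllssssslls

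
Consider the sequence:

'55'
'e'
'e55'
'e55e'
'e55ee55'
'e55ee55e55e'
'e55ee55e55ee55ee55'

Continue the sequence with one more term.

e55ee55e55ee55ee55e55ee55e55e

Each term (from the third on) is the previous term followed by the one before it: term 3 = e·55 = e55.
The next term joins e55ee55e55ee55ee55 and e55ee55e55e.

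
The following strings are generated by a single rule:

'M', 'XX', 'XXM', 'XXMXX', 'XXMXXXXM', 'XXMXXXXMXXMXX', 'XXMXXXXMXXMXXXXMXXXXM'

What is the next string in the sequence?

This is a Fibonacci-style word recurrence s(k) = s(k−1)·s(k−2): e.g. XX·M = XXM.
So term 8 is XXMXXXXMXXMXXXXMXXXXM·XXMXXXXMXXMXX.

XXMXXXXMXXMXXXXMXXXXMXXMXXXXMXXMXX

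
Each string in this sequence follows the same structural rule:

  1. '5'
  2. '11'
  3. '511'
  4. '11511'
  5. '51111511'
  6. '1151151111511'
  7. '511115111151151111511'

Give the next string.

From term 3 onward, concatenate the second-to-last term with the last: 5·11 = 511, 11·511 = 11511, …
Continuing: 1151151111511 · 511115111151151111511 gives term 8.

1151151111511511115111151151111511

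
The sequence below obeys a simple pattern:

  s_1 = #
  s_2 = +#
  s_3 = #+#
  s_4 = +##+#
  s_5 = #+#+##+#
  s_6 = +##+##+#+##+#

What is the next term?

This is a Fibonacci-style word recurrence s(k) = s(k−2)·s(k−1): e.g. #·+# = #+#.
Continuing: #+#+##+# · +##+##+#+##+# gives term 7.

#+#+##+#+##+##+#+##+#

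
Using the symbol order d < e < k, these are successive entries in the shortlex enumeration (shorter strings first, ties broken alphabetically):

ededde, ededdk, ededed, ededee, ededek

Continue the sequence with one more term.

Treat ededek as a base-3 numeral over the given alphabet and add one, carrying through any trailing k's.

ededkd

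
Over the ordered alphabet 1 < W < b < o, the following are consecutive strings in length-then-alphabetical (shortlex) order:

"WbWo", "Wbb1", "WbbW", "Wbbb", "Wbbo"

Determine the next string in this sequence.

The successor of Wbbo increments the rightmost position that isn't already o and resets every position after it to 1.

Wbo1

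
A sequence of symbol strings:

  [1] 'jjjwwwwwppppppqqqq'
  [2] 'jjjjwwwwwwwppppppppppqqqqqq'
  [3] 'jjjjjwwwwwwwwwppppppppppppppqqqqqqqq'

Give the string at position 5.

jjjjjjjwwwwwwwwwwwwwppppppppppppppppppppppqqqqqqqqqqqq

Term n consists of n+1 j's, followed by 2n+1 w's, followed by 4n-2 p's, followed by 2n q's, where the shown terms are n = 2, 3, 4.
At n = 6 the blocks have lengths 7, 13, 22, 12.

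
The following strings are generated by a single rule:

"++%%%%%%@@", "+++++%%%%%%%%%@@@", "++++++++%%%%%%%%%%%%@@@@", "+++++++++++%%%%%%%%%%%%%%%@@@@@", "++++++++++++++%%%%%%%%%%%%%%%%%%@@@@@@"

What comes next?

Each string has the form +^{3n-1} %^{3n+3} @^{n+1} (n = 1, 2, …).
For the next term, n = 6, so the run lengths are 17, 21, 7.

+++++++++++++++++%%%%%%%%%%%%%%%%%%%%%@@@@@@@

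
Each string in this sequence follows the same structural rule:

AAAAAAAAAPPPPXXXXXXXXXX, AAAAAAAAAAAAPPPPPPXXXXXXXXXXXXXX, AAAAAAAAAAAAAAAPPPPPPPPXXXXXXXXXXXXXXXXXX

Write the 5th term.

Term n consists of 3n A's, followed by 2n-2 P's, followed by 4n-2 X's, where the shown terms are n = 3, 4, 5.
For term 5, n = 7, so the run lengths are 21, 12, 26.

AAAAAAAAAAAAAAAAAAAAAPPPPPPPPPPPPXXXXXXXXXXXXXXXXXXXXXXXXXX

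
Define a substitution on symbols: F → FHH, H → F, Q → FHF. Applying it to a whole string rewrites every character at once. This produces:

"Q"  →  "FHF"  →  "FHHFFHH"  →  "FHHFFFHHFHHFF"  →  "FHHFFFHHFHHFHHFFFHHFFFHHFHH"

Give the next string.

FHHFFFHHFHHFHHFFFHHFFFHHFFFHHFHHFHHFFFHHFHHFHHFFFHHFF

φ(FHHFFFHHFHHFHHFFFHHFFFHHFHH) expands symbol-by-symbol to FHH F F FHH FHH FHH F F FHH F F FHH F F FHH FHH FHH F F FHH FHH FHH F F FHH F F; joining the 27 pieces gives the next term.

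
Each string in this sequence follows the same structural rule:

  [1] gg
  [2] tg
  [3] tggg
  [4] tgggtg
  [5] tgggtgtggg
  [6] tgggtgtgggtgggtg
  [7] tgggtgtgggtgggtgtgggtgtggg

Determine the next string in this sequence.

Each term (from the third on) is the previous term followed by the one before it: term 3 = tg·gg = tggg.
The next term joins tgggtgtgggtgggtgtgggtgtggg and tgggtgtgggtgggtg.

tgggtgtgggtgggtgtgggtgtgggtgggtgtgggtgggtg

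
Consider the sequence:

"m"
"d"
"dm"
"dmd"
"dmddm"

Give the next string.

dmddmdmd

This is a Fibonacci-style word recurrence s(k) = s(k−1)·s(k−2): e.g. d·m = dm.
Continuing: dmddm · dmd gives term 6.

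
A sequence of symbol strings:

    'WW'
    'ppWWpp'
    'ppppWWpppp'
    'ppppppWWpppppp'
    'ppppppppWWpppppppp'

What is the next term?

Each term wraps the previous one in pp on the left and pp on the right.
One more step from ppppppppWWpppppppp gives the answer.

ppppppppppWWpppppppppp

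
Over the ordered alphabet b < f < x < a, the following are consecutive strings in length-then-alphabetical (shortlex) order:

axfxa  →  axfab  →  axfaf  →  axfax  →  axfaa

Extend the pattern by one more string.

Find the rightmost character of axfaa below a, bump it to the next letter, and reset everything to its right to b.

axxbb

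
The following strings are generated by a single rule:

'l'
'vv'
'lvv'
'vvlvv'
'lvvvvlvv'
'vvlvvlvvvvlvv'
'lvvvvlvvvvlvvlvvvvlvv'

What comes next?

vvlvvlvvvvlvvlvvvvlvvvvlvvlvvvvlvv

This is a Fibonacci-style word recurrence s(k) = s(k−2)·s(k−1): e.g. l·vv = lvv.
The next term joins vvlvvlvvvvlvv and lvvvvlvvvvlvvlvvvvlvv.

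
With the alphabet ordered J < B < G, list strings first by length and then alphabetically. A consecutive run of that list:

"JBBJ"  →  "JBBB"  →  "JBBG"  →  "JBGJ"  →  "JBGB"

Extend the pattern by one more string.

The successor of JBGB increments the rightmost position that isn't already G and resets every position after it to J.

JBGG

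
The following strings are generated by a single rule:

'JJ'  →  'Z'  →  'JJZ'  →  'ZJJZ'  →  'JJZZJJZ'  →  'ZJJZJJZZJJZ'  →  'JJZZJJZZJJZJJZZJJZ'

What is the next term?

ZJJZJJZZJJZJJZZJJZZJJZJJZZJJZ

This is a Fibonacci-style word recurrence s(k) = s(k−2)·s(k−1): e.g. JJ·Z = JJZ.
Continuing: ZJJZJJZZJJZ · JJZZJJZZJJZJJZZJJZ gives term 8.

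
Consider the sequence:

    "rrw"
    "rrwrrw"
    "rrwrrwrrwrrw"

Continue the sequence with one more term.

Each string is two copies of the previous one concatenated.
So the next term is two copies of rrwrrwrrwrrw.

rrwrrwrrwrrwrrwrrwrrwrrw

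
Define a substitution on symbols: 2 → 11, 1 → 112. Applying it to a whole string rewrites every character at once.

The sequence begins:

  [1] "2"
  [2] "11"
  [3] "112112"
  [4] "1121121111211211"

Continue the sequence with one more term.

11211211112112111121121121121111211211112112

Applying the rule to each of the 16 symbols of 1121121111211211 gives the pieces 112 112 11 112 112 11 112 112 112 112 11 112 112 11 112 112, which concatenate to the answer.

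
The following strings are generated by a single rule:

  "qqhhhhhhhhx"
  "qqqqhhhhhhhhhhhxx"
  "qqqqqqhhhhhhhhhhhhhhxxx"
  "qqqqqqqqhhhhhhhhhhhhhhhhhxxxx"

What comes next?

qqqqqqqqqqhhhhhhhhhhhhhhhhhhhhxxxxx

The n-th term is 2n-2 q's then 3n+2 h's then n-1 x's, where the shown terms are n = 2, 3, 4, 5.
For the next term, n = 6, so the run lengths are 10, 20, 5.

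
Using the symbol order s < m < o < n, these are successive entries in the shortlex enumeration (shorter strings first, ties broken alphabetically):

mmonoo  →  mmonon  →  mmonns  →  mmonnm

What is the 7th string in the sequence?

Advancing 3 positions from mmonnm through mmonnm → mmonno → mmonnn reaches term 7.

mmnsss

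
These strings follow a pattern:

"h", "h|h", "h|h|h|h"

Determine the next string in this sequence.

Every step duplicates the string with '|' between the halves.
One more doubling of h|h|h|h gives the answer.

h|h|h|h|h|h|h|h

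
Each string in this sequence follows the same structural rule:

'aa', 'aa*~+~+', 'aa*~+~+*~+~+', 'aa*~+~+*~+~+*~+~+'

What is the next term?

The strings grow by a fixed suffix *~+~+ each time.
Applying this once more to aa*~+~+*~+~+*~+~+:

aa*~+~+*~+~+*~+~+*~+~+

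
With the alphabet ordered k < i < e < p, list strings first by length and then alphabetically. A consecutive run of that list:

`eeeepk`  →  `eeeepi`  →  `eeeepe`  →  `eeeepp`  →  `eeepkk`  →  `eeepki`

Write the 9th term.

eeepik

Continuing the enumeration 3 steps past eeepki: eeepki → eeepke → eeepkp → (answer).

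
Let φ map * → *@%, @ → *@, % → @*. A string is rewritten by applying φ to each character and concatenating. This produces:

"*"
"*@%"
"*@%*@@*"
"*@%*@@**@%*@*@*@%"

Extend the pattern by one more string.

Replace each of the 17 characters of *@%*@@**@%*@*@*@% in place — *@% *@ @* *@% *@ *@ *@% *@% *@ @* *@% *@ *@% *@ *@% *@ @* — and concatenate.

*@%*@@**@%*@*@*@%*@%*@@**@%*@*@%*@*@%*@@*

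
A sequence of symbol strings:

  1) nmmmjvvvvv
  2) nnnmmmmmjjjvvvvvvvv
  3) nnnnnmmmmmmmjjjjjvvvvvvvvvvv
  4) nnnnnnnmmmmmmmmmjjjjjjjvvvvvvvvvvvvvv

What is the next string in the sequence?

nnnnnnnnnmmmmmmmmmmmjjjjjjjjjvvvvvvvvvvvvvvvvv

The n-th term is 2n-1 n's then 2n+1 m's then 2n-1 j's then 3n+2 v's (n = 1, 2, …).
Setting n = 5 gives 9, 11, 9, 17 characters in each block.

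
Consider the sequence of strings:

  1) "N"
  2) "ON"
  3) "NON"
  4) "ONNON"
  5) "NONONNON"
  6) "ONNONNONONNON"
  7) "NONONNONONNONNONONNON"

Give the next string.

Each term (from the third on) is the two preceding terms concatenated in order: term 3 = N·ON = NON.
Continuing: ONNONNONONNON · NONONNONONNONNONONNON gives term 8.

ONNONNONONNONNONONNONONNONNONONNON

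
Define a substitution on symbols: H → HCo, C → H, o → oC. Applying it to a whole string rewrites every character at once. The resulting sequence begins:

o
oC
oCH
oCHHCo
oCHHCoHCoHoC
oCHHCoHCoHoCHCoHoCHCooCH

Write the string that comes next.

Applying the rule to each of the 24 symbols of oCHHCoHCoHoCHCoHoCHCooCH gives the pieces oC H HCo HCo H oC HCo H oC HCo oC H HCo H oC HCo oC H HCo H oC oC H HCo, which concatenate to the answer.

oCHHCoHCoHoCHCoHoCHCooCHHCoHoCHCooCHHCoHoCoCHHCo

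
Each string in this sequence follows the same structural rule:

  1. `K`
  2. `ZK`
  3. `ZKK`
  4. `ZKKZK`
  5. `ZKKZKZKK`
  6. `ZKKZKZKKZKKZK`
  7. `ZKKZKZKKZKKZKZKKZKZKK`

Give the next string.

ZKKZKZKKZKKZKZKKZKZKKZKKZKZKKZKKZK

From term 3 onward, concatenate the last term with the second-to-last: ZK·K = ZKK, ZKK·ZK = ZKKZK, …
The next term joins ZKKZKZKKZKKZKZKKZKZKK and ZKKZKZKKZKKZK.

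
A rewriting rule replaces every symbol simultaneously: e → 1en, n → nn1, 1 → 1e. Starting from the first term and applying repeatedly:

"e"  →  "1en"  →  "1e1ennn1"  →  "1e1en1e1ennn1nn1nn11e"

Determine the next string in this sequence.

1e1en1e1ennn11e1en1e1ennn1nn1nn11enn1nn11enn1nn11e1e1en

φ(1e1en1e1ennn1nn1nn11e) expands symbol-by-symbol to 1e 1en 1e 1en nn1 1e 1en 1e 1en nn1 nn1 nn1 1e nn1 nn1 1e nn1 nn1 1e 1e 1en; joining the 21 pieces gives the next term.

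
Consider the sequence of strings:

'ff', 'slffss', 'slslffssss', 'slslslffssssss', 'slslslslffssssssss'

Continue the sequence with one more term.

s(k+1) = sl·s(k)·ss, so each term gains sl as a prefix and ss as a suffix.
One more step from slslslslffssssssss gives the answer.

slslslslslffssssssssss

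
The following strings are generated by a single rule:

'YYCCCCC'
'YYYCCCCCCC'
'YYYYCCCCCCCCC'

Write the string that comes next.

Each string has the form Y^{n} C^{2n+1}, where the shown terms are n = 2, 3, 4.
For the next term, n = 5, so the run lengths are 5, 11.

YYYYYCCCCCCCCCCC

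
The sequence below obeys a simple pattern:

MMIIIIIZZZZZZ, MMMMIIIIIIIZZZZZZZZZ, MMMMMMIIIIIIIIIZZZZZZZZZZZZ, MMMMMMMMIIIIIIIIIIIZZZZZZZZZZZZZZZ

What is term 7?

Reading off run lengths: M runs 2, 4, 6, 8; I runs 5, 7, 9, 11; Z runs 6, 9, 12, 15 — each is linear in n (n = 1, 2, …).
Setting n = 7 gives 14, 17, 24 characters in each block.

MMMMMMMMMMMMMMIIIIIIIIIIIIIIIIIZZZZZZZZZZZZZZZZZZZZZZZZ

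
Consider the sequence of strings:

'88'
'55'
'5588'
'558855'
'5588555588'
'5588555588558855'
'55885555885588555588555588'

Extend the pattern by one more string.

Each term (from the third on) is the previous term followed by the one before it: term 3 = 55·88 = 5588.
The next term joins 55885555885588555588555588 and 5588555588558855.

558855558855885555885555885588555588558855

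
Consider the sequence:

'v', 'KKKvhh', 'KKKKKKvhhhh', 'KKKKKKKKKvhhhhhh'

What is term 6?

Each term wraps the previous one in KKK on the left and hh on the right.
From KKKKKKKKKvhhhhhh, 2 further steps: KKKKKKKKKvhhhhhh → KKKKKKKKKKKKvhhhhhhhh → (answer).

KKKKKKKKKKKKKKKvhhhhhhhhhh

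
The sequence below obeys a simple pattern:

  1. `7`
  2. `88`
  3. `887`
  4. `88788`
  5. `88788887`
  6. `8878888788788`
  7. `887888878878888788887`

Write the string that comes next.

8878888788788887888878878888788788

This is a Fibonacci-style word recurrence s(k) = s(k−1)·s(k−2): e.g. 88·7 = 887.
So term 8 is 887888878878888788887·8878888788788.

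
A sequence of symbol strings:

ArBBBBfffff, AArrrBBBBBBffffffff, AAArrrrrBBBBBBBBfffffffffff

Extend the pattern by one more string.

Reading off run lengths: A runs 1, 2, 3; r runs 1, 3, 5; B runs 4, 6, 8; f runs 5, 8, 11 — each is linear in n (n = 1, 2, …).
Setting n = 4 gives 4, 7, 10, 14 characters in each block.

AAAArrrrrrrBBBBBBBBBBffffffffffffff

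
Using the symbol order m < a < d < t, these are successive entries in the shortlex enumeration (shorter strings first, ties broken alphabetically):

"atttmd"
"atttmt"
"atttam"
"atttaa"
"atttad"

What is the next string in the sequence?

atttat

Find the rightmost character of atttad below t, bump it to the next letter, and reset everything to its right to m.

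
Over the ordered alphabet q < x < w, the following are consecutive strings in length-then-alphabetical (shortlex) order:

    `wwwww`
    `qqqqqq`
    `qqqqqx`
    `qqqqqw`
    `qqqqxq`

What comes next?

qqqqxx

Find the rightmost character of qqqqxq below w, bump it to the next letter, and reset everything to its right to q.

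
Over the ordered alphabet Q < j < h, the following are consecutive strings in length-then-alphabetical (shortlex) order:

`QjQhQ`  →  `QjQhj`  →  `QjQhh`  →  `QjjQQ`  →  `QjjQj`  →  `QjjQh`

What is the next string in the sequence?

QjjjQ

Treat QjjQh as a base-3 numeral over the given alphabet and add one, carrying through any trailing h's.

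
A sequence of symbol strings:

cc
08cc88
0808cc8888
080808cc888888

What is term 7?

Every step adds 08 to the front and 88 to the end of the previous string.
From 080808cc888888, 3 further steps: 080808cc888888 → 08080808cc88888888 → 0808080808cc8888888888 → (answer).

080808080808cc888888888888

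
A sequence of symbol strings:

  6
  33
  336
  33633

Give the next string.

Each term (from the third on) is the previous term followed by the one before it: term 3 = 33·6 = 336.
Continuing: 33633 · 336 gives term 5.

33633336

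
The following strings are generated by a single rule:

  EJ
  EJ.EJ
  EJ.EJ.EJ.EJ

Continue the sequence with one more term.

Each string is two copies of the previous one joined by '.'.
Doubling EJ.EJ.EJ.EJ with '.' between the halves:

EJ.EJ.EJ.EJ.EJ.EJ.EJ.EJ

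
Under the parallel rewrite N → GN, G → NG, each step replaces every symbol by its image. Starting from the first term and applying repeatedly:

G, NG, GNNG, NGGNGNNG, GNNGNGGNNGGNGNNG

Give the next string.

NGGNGNNGGNNGNGGNGNNGNGGNNGGNGNNG

φ(GNNGNGGNNGGNGNNG) expands symbol-by-symbol to NG GN GN NG GN NG NG GN GN NG NG GN NG GN GN NG; joining the 16 pieces gives the next term.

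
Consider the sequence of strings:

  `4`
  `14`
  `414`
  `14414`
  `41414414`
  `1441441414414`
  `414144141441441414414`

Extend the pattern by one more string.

1441441414414414144141441441414414

From term 3 onward, concatenate the second-to-last term with the last: 4·14 = 414, 14·414 = 14414, …
The next term joins 1441441414414 and 414144141441441414414.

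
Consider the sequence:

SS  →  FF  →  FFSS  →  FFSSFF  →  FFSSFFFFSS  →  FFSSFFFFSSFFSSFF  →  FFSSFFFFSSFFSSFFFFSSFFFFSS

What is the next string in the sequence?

This is a Fibonacci-style word recurrence s(k) = s(k−1)·s(k−2): e.g. FF·SS = FFSS.
So term 8 is FFSSFFFFSSFFSSFFFFSSFFFFSS·FFSSFFFFSSFFSSFF.

FFSSFFFFSSFFSSFFFFSSFFFFSSFFSSFFFFSSFFSSFF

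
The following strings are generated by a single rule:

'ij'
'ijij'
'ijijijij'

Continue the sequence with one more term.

Each string is two copies of the previous one concatenated.
Doubling ijijijij:

ijijijijijijijij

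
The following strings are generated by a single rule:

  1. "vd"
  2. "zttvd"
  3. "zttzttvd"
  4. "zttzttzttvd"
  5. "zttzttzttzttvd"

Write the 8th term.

The strings grow by a fixed prefix ztt each time.
From zttzttzttzttvd, 3 further steps: zttzttzttzttvd → zttzttzttzttzttvd → zttzttzttzttzttzttvd → (answer).

zttzttzttzttzttzttzttvd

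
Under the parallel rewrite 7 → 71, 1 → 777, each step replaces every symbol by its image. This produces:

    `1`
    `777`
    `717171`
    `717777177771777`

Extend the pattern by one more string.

Replace each of the 15 characters of 717777177771777 in place — 71 777 71 71 71 71 777 71 71 71 71 777 71 71 71 — and concatenate.

717777171717177771717171777717171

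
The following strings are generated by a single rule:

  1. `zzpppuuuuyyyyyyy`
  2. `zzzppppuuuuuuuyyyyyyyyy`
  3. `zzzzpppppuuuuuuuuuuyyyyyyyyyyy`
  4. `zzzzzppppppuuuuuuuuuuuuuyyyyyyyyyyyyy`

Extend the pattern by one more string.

Each string has the form z^{n} p^{n+1} u^{3n-2} y^{2n+3}, where the shown terms are n = 2, 3, 4, 5.
Setting n = 6 gives 6, 7, 16, 15 characters in each block.

zzzzzzpppppppuuuuuuuuuuuuuuuuyyyyyyyyyyyyyyy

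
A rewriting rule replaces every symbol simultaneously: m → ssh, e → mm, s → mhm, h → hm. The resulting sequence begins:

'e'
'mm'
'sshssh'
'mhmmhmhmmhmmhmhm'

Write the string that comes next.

Applying the rule to each of the 16 symbols of mhmmhmhmmhmmhmhm gives the pieces ssh hm ssh ssh hm ssh hm ssh ssh hm ssh ssh hm ssh hm ssh, which concatenate to the answer.

sshhmsshsshhmsshhmsshsshhmsshsshhmsshhmssh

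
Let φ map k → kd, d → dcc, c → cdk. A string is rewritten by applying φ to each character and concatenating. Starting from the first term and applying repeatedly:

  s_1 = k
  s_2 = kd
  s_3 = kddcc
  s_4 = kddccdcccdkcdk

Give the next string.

kddccdcccdkcdkdcccdkcdkcdkdcckdcdkdcckd

Applying the rule to each of the 14 symbols of kddccdcccdkcdk gives the pieces kd dcc dcc cdk cdk dcc cdk cdk cdk dcc kd cdk dcc kd, which concatenate to the answer.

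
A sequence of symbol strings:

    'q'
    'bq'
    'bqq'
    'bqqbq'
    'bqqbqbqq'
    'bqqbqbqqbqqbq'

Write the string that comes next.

bqqbqbqqbqqbqbqqbqbqq

This is a Fibonacci-style word recurrence s(k) = s(k−1)·s(k−2): e.g. bq·q = bqq.
Continuing: bqqbqbqqbqqbq · bqqbqbqq gives term 7.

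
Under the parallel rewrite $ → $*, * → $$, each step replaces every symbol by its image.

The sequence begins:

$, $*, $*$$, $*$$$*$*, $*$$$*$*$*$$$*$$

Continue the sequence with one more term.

Rewriting the 16 symbols of $*$$$*$*$*$$$*$$ one by one yields $* $$ $* $* $* $$ $* $$ $* $$ $* $* $* $$ $* $*; concatenated:

$*$$$*$*$*$$$*$$$*$$$*$*$*$$$*$*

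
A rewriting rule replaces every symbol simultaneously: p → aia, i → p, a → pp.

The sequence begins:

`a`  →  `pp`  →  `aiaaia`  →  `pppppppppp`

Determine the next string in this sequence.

aiaaiaaiaaiaaiaaiaaiaaiaaiaaia

Apply φ to pppppppppp symbol by symbol: p→aia, p→aia, p→aia, p→aia, p→aia, p→aia, p→aia, p→aia, p→aia, p→aia; joined: aia aia aia aia aia aia aia aia aia aia.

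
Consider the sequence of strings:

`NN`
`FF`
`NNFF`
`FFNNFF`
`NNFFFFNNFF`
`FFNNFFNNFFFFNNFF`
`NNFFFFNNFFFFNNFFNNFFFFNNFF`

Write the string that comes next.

FFNNFFNNFFFFNNFFNNFFFFNNFFFFNNFFNNFFFFNNFF

Each term (from the third on) is the two preceding terms concatenated in order: term 3 = NN·FF = NNFF.
The next term joins FFNNFFNNFFFFNNFF and NNFFFFNNFFFFNNFFNNFFFFNNFF.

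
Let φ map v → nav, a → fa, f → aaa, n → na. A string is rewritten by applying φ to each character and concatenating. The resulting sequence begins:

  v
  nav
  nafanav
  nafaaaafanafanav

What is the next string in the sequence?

Rewriting the 16 symbols of nafaaaafanafanav one by one yields na fa aaa fa fa fa fa aaa fa na fa aaa fa na fa nav; concatenated:

nafaaaafafafafaaaafanafaaaafanafanav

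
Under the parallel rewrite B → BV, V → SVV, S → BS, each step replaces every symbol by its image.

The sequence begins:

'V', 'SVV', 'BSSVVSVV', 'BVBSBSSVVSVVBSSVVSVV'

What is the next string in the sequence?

BVSVVBVBSBVBSBSSVVSVVBSSVVSVVBVBSBSSVVSVVBSSVVSVV

Applying the rule to each of the 20 symbols of BVBSBSSVVSVVBSSVVSVV gives the pieces BV SVV BV BS BV BS BS SVV SVV BS SVV SVV BV BS BS SVV SVV BS SVV SVV, which concatenate to the answer.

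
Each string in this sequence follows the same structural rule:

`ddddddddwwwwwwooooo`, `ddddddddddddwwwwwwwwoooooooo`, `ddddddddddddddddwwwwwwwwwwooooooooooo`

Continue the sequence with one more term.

ddddddddddddddddddddwwwwwwwwwwwwoooooooooooooo

The n-th term is 4n d's then 2n+2 w's then 3n-1 o's, where the shown terms are n = 2, 3, 4.
For the next term, n = 5, so the run lengths are 20, 12, 14.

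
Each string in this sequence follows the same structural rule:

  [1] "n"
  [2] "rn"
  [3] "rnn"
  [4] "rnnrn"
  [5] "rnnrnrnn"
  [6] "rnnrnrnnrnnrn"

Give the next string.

From term 3 onward, concatenate the last term with the second-to-last: rn·n = rnn, rnn·rn = rnnrn, …
So term 7 is rnnrnrnnrnnrn·rnnrnrnn.

rnnrnrnnrnnrnrnnrnrnn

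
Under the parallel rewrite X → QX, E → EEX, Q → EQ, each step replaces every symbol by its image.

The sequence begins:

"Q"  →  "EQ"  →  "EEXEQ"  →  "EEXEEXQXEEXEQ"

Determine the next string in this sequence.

φ(EEXEEXQXEEXEQ) expands symbol-by-symbol to EEX EEX QX EEX EEX QX EQ QX EEX EEX QX EEX EQ; joining the 13 pieces gives the next term.

EEXEEXQXEEXEEXQXEQQXEEXEEXQXEEXEQ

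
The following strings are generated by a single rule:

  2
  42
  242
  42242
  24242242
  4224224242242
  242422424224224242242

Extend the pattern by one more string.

From term 3 onward, concatenate the second-to-last term with the last: 2·42 = 242, 42·242 = 42242, …
The next term joins 4224224242242 and 242422424224224242242.

4224224242242242422424224224242242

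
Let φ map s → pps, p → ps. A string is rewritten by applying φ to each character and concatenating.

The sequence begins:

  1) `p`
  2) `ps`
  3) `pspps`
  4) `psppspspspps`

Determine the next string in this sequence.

psppspspsppspsppspsppspspspps

Rewriting each symbol of psppspspspps: p→ps, s→pps, p→ps, p→ps, s→pps, p→ps, s→pps, p→ps, s→pps, p→ps, p→ps, s→pps, which concatenates to ps pps ps ps pps ps pps ps pps ps ps pps.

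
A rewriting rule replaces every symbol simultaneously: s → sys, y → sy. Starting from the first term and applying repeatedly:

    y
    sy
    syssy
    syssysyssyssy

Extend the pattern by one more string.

syssysyssyssysyssysyssyssysyssyssy

Applying the rule to each of the 13 symbols of syssysyssyssy gives the pieces sys sy sys sys sy sys sy sys sys sy sys sys sy, which concatenate to the answer.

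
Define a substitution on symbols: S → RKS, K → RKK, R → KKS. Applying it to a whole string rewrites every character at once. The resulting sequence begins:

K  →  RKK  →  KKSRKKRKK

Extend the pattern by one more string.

RKKRKKRKSKKSRKKRKKKKSRKKRKK

Expanding KKSRKKRKK: K→RKK, K→RKK, S→RKS, R→KKS, K→RKK, K→RKK, R→KKS, K→RKK, K→RKK. Concatenated: RKK RKK RKS KKS RKK RKK KKS RKK RKK.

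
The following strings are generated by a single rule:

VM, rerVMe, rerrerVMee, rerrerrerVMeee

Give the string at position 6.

s(k+1) = rer·s(k)·e, so each term gains rer as a prefix and e as a suffix.
From rerrerrerVMeee, 2 further steps: rerrerrerVMeee → rerrerrerrerVMeeee → (answer).

rerrerrerrerrerVMeeeee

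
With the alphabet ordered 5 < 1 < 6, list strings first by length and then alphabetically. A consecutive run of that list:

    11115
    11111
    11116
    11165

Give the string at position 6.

11166

Advancing 2 positions from 11165 through 11165 → 11161 reaches term 6.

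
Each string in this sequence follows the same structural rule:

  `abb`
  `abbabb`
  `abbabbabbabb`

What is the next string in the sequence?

s(k+1) = s(k)·s(k) — each term doubles the last.
So the next term is two copies of abbabbabbabb.

abbabbabbabbabbabbabbabb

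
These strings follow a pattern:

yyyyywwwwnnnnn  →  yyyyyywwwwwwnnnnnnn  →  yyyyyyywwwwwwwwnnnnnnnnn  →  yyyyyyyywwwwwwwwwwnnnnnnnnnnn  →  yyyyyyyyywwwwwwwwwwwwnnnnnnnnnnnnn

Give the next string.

yyyyyyyyyywwwwwwwwwwwwwwnnnnnnnnnnnnnnn

Term n consists of n+3 y's, followed by 2n w's, followed by 2n+1 n's, where the shown terms are n = 2, 3, 4, 5, 6.
Setting n = 7 gives 10, 14, 15 characters in each block.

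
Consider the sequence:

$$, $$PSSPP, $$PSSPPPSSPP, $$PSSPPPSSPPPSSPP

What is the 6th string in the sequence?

Every step adds PSSPP to the end: s(k+1) = s(k)·PSSPP.
From $$PSSPPPSSPPPSSPP, 2 further steps: $$PSSPPPSSPPPSSPP → $$PSSPPPSSPPPSSPPPSSPP → (answer).

$$PSSPPPSSPPPSSPPPSSPPPSSPP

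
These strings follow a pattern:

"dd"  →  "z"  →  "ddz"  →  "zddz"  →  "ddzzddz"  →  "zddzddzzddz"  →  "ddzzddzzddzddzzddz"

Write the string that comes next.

Each term (from the third on) is the two preceding terms concatenated in order: term 3 = dd·z = ddz.
The next term joins zddzddzzddz and ddzzddzzddzddzzddz.

zddzddzzddzddzzddzzddzddzzddz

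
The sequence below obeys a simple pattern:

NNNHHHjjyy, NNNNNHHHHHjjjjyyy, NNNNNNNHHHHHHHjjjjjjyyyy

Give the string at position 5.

NNNNNNNNNNNHHHHHHHHHHHjjjjjjjjjjyyyyyy

The n-th term is 2n+1 N's then 2n+1 H's then 2n j's then n+1 y's (n = 1, 2, …).
Setting n = 5 gives 11, 11, 10, 6 characters in each block.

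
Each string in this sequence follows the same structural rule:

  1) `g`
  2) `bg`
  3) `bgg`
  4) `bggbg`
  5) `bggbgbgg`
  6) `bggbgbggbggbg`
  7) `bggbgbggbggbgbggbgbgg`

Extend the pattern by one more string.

From term 3 onward, concatenate the last term with the second-to-last: bg·g = bgg, bgg·bg = bggbg, …
So term 8 is bggbgbggbggbgbggbgbgg·bggbgbggbggbg.

bggbgbggbggbgbggbgbggbggbgbggbggbg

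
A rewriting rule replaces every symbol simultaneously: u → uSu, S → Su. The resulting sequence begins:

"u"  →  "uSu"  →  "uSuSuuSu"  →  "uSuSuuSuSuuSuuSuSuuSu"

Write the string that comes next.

uSuSuuSuSuuSuuSuSuuSuSuuSuuSuSuuSuuSuSuuSuSuuSuuSuSuuSu

Replace each of the 21 characters of uSuSuuSuSuuSuuSuSuuSu in place — uSu Su uSu Su uSu uSu Su uSu Su uSu uSu Su uSu uSu Su uSu Su uSu uSu Su uSu — and concatenate.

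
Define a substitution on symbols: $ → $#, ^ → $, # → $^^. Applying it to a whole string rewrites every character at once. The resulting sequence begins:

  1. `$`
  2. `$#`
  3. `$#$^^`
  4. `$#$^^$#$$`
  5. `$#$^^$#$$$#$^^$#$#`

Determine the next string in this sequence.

Rewriting the 18 symbols of $#$^^$#$$$#$^^$#$# one by one yields $# $^^ $# $ $ $# $^^ $# $# $# $^^ $# $ $ $# $^^ $# $^^; concatenated:

$#$^^$#$$$#$^^$#$#$#$^^$#$$$#$^^$#$^^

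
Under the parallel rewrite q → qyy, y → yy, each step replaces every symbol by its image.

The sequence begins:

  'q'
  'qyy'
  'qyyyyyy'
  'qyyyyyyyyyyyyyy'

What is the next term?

Rewriting the 15 symbols of qyyyyyyyyyyyyyy one by one yields qyy yy yy yy yy yy yy yy yy yy yy yy yy yy yy; concatenated:

qyyyyyyyyyyyyyyyyyyyyyyyyyyyyyy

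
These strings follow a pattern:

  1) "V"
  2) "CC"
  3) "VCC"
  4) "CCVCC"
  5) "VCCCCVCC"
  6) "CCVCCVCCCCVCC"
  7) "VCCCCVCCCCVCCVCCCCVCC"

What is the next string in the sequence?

Each term (from the third on) is the two preceding terms concatenated in order: term 3 = V·CC = VCC.
So term 8 is CCVCCVCCCCVCC·VCCCCVCCCCVCCVCCCCVCC.

CCVCCVCCCCVCCVCCCCVCCCCVCCVCCCCVCC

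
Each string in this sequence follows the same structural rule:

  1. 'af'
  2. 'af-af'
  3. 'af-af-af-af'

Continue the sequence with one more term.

Each string is two copies of the previous one joined by '-'.
So the next term is two copies of af-af-af-af with '-' between the halves.

af-af-af-af-af-af-af-af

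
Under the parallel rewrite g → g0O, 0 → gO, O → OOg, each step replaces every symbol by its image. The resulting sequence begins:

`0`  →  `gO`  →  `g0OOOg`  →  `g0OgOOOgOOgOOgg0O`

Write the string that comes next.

φ(g0OgOOOgOOgOOgg0O) expands symbol-by-symbol to g0O gO OOg g0O OOg OOg OOg g0O OOg OOg g0O OOg OOg g0O g0O gO OOg; joining the 17 pieces gives the next term.

g0OgOOOgg0OOOgOOgOOgg0OOOgOOgg0OOOgOOgg0Og0OgOOOg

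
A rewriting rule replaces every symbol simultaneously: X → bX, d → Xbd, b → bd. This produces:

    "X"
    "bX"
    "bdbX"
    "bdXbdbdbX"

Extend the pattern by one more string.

Expanding bdXbdbdbX: b→bd, d→Xbd, X→bX, b→bd, d→Xbd, b→bd, d→Xbd, b→bd, X→bX. Concatenated: bd Xbd bX bd Xbd bd Xbd bd bX.

bdXbdbXbdXbdbdXbdbdbX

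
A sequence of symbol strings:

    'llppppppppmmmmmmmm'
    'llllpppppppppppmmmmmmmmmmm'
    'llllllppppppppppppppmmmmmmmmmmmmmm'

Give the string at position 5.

llllllllllppppppppppppppppppppmmmmmmmmmmmmmmmmmmmm

The n-th term is 2n-2 l's then 3n+2 p's then 3n+2 m's, where the shown terms are n = 2, 3, 4.
For term 5, n = 6, so the run lengths are 10, 20, 20.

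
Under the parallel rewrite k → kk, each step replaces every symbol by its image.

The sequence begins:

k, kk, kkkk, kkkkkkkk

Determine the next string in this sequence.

Apply φ to kkkkkkkk symbol by symbol: k→kk, k→kk, k→kk, k→kk, k→kk, k→kk, k→kk, k→kk; joined: kk kk kk kk kk kk kk kk.

kkkkkkkkkkkkkkkk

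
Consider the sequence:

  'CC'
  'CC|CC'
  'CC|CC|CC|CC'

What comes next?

Each string is two copies of the previous one joined by '|'.
Doubling CC|CC|CC|CC with '|' between the halves:

CC|CC|CC|CC|CC|CC|CC|CC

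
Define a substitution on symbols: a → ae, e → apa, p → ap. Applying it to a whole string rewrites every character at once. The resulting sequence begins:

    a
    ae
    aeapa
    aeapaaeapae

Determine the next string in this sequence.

Expanding aeapaaeapae: a→ae, e→apa, a→ae, p→ap, a→ae, a→ae, e→apa, a→ae, p→ap, a→ae, e→apa. Concatenated: ae apa ae ap ae ae apa ae ap ae apa.

aeapaaeapaeaeapaaeapaeapa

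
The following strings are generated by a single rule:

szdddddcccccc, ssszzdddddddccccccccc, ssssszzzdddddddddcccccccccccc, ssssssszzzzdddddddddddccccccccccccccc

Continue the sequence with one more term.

ssssssssszzzzzdddddddddddddcccccccccccccccccc

The n-th term is 2n-1 s's then n z's then 2n+3 d's then 3n+3 c's (n = 1, 2, …).
At n = 5 the blocks have lengths 9, 5, 13, 18.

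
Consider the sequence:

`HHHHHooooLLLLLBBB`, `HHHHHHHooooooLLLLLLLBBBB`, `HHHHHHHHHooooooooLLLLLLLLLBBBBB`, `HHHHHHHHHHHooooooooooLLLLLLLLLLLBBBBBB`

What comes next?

HHHHHHHHHHHHHooooooooooooLLLLLLLLLLLLLBBBBBBB

Term n consists of 2n+1 H's, followed by 2n o's, followed by 2n+1 L's, followed by n+1 B's, where the shown terms are n = 2, 3, 4, 5.
Setting n = 6 gives 13, 12, 13, 7 characters in each block.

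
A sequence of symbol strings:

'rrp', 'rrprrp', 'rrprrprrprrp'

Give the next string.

rrprrprrprrprrprrprrprrp

Every step duplicates the string.
So the next term is two copies of rrprrprrprrp.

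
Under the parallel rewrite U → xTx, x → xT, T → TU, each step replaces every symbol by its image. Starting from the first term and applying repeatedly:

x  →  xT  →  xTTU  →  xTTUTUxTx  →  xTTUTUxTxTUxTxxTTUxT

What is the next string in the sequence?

Rewriting the 20 symbols of xTTUTUxTxTUxTxxTTUxT one by one yields xT TU TU xTx TU xTx xT TU xT TU xTx xT TU xT xT TU TU xTx xT TU; concatenated:

xTTUTUxTxTUxTxxTTUxTTUxTxxTTUxTxTTUTUxTxxTTU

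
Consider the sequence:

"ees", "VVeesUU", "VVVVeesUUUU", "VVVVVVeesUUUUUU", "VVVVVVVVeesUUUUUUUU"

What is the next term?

VVVVVVVVVVeesUUUUUUUUUU

s(k+1) = VV·s(k)·UU, so each term gains VV as a prefix and UU as a suffix.
So the next term is VV·VVVVVVVVeesUUUUUUUU·UU.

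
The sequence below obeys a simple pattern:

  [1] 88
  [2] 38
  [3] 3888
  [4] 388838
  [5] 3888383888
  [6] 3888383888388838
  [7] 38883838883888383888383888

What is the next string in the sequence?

388838388838883838883838883888383888388838

This is a Fibonacci-style word recurrence s(k) = s(k−1)·s(k−2): e.g. 38·88 = 3888.
So term 8 is 38883838883888383888383888·3888383888388838.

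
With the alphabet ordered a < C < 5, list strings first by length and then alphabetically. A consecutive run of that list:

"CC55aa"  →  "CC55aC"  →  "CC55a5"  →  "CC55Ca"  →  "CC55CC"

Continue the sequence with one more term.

CC55C5

Find the rightmost character of CC55CC below 5, bump it to the next letter, and reset everything to its right to a.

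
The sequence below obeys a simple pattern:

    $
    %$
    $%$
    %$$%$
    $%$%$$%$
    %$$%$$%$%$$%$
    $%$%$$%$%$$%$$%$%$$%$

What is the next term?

%$$%$$%$%$$%$$%$%$$%$%$$%$$%$%$$%$

This is a Fibonacci-style word recurrence s(k) = s(k−2)·s(k−1): e.g. $·%$ = $%$.
The next term joins %$$%$$%$%$$%$ and $%$%$$%$%$$%$$%$%$$%$.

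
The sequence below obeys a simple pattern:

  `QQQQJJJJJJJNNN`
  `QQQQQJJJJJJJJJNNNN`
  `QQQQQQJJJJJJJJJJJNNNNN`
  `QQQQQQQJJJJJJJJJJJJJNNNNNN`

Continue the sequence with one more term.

The n-th term is n+1 Q's then 2n+1 J's then n N's, where the shown terms are n = 3, 4, 5, 6.
Setting n = 7 gives 8, 15, 7 characters in each block.

QQQQQQQQJJJJJJJJJJJJJJJNNNNNNN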